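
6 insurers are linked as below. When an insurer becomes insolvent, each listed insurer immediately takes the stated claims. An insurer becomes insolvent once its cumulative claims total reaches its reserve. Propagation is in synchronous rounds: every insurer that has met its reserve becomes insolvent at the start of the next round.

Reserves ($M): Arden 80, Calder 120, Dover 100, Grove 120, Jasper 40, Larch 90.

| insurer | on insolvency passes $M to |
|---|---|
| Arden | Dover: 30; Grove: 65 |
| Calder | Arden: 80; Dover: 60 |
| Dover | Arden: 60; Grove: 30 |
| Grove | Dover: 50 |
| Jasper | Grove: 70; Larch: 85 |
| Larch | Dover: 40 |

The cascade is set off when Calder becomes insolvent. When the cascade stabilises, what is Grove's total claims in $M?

65

Round 1 — Calder becomes insolvent (initial).
  Arden: +80 → 80 ≥ 80
  Dover: +60 → 60 < 100
Round 2 — Arden becomes insolvent.
  Dover: +30 → 90 < 100
  Grove: +65 → 65 < 120
No further insolvencies.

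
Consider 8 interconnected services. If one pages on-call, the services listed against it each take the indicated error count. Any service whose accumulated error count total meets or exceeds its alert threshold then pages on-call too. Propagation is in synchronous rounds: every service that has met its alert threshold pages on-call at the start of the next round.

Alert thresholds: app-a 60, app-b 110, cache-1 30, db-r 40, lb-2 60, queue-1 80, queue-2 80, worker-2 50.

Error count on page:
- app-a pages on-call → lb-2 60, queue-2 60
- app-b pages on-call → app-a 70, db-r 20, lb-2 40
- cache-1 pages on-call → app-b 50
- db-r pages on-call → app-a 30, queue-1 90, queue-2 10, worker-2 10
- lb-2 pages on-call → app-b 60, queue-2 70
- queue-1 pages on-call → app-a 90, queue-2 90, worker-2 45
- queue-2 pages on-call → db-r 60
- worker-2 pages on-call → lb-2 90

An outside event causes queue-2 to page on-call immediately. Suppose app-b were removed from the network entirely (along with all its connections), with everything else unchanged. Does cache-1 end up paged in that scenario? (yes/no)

With app-b removed:
Round 1 — queue-2 pages on-call (initial).
  db-r: +60 → 60 ≥ 40
Round 2 — db-r pages on-call.
  app-a: +30 → 30 < 60
  queue-1: +90 → 90 ≥ 80
  worker-2: +10 → 10 < 50
Round 3 — queue-1 pages on-call.
  app-a: +90 → 120 ≥ 60
  worker-2: +45 → 55 ≥ 50
Round 4 — app-a, worker-2 page on-call.
  lb-2: +60+90 → 150 ≥ 60
Round 5 — lb-2 pages on-call.
No further pages.

no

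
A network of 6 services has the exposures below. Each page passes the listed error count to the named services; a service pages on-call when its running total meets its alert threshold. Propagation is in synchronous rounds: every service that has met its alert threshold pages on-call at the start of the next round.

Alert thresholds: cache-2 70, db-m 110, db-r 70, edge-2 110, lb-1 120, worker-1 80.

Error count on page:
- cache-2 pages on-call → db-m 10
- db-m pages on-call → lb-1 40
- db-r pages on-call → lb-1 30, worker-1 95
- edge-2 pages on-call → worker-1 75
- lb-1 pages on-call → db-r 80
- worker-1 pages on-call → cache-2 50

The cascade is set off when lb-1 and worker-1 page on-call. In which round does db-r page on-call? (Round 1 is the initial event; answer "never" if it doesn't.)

2

Round 1 — lb-1, worker-1 page on-call (initial).
  cache-2: +50 → 50 < 70
  db-r: +80 → 80 ≥ 70
Round 2 — db-r pages on-call.
No further pages.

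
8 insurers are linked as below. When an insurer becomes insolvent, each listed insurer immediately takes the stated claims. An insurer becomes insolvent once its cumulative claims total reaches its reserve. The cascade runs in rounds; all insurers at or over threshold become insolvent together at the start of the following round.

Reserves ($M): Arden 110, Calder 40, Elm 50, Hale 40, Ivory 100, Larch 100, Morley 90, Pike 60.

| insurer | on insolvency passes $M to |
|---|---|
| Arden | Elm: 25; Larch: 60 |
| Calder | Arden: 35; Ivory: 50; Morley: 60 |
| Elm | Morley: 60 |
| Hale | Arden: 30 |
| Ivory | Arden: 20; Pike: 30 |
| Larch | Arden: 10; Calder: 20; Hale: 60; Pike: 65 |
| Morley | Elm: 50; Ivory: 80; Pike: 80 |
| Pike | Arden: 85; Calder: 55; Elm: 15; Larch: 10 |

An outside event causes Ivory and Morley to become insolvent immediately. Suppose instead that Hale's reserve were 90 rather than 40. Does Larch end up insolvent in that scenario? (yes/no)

With Hale's reserve at 90:
Round 1 — Ivory, Morley become insolvent (initial).
  Arden: +20 → 20 < 110
  Elm: +50 → 50 ≥ 50
  Pike: +30+80 → 110 ≥ 60
Round 2 — Elm, Pike become insolvent.
  Arden: +85 → 105 < 110
  Calder: +55 → 55 ≥ 40
  Larch: +10 → 10 < 100
Round 3 — Calder becomes insolvent.
  Arden: +35 → 140 ≥ 110
Round 4 — Arden becomes insolvent.
  Larch: +60 → 70 < 100
No further insolvencies.

no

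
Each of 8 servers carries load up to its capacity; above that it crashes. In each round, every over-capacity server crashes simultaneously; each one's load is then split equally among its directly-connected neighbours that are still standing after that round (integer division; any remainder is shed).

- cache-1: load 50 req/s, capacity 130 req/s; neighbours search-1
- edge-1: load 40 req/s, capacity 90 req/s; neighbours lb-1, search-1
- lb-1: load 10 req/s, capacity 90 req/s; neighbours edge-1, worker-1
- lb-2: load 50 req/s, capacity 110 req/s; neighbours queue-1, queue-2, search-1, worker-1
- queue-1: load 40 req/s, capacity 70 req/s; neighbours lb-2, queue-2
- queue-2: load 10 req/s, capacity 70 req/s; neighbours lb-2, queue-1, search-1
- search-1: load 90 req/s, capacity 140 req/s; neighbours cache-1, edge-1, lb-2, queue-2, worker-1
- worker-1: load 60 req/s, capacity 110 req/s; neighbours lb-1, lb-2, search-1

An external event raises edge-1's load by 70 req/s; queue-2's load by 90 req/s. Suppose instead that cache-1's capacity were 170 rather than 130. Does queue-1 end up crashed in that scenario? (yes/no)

With cache-1's capacity at 170:
Round 1 — edge-1 at 110 > 90; queue-2 at 100 > 70. edge-1, queue-2 crash.
  edge-1 sheds 110 req/s to lb-1, search-1: 55 each.
    lb-1: 10+55 = 65 ≤ 90
    search-1: 90+55 = 145 > 140
  queue-2 sheds 100 req/s to lb-2, queue-1, search-1: 33 each (1 lost).
    lb-2: 50+33 = 83 ≤ 110
    queue-1: 40+33 = 73 > 70
    search-1: 145+33 = 178 > 140
Round 2 — queue-1, search-1 crash.
  queue-1 sheds 73 req/s to lb-2: 73 each.
    lb-2: 83+73 = 156 > 110
  search-1 sheds 178 req/s to cache-1, lb-2, worker-1: 59 each (1 lost).
    cache-1: 50+59 = 109 ≤ 170
    lb-2: 156+59 = 215 > 110
    worker-1: 60+59 = 119 > 110
Round 3 — lb-2, worker-1 crash.
  lb-2 sheds 215 req/s: no online neighbours, lost.
  worker-1 sheds 119 req/s to lb-1: 119 each.
    lb-1: 65+119 = 184 > 90
Round 4 — lb-1 crashes.
  lb-1 sheds 184 req/s: no online neighbours, lost.
No further crashes.

yes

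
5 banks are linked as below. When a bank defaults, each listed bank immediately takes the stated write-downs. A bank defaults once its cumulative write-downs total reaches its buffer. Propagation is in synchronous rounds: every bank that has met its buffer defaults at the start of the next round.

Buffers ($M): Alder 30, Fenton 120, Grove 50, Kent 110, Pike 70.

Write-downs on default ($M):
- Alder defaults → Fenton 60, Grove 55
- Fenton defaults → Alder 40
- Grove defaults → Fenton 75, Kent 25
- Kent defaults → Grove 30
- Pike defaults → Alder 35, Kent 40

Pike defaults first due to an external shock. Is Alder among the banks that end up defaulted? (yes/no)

yes

Round 1 — Pike defaults (initial).
  Alder: +35 → 35 ≥ 30
  Kent: +40 → 40 < 110
Round 2 — Alder defaults.
  Fenton: +60 → 60 < 120
  Grove: +55 → 55 ≥ 50
Round 3 — Grove defaults.
  Fenton: +75 → 135 ≥ 120
  Kent: +25 → 65 < 110
Round 4 — Fenton defaults.
No further defaults.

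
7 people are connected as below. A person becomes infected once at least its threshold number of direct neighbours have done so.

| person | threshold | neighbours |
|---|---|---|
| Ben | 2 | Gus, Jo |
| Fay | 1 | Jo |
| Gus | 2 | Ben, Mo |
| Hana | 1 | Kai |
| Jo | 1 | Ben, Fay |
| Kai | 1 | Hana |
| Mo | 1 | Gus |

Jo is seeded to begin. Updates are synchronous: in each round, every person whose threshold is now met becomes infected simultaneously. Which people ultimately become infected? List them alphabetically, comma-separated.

Round 1 — Jo becomes infected (initial).
Round 2 — checking thresholds:
  Ben: 1 of 2 neighbours < 2, holds.
  Fay: 1 of 1 neighbours ≥ 1, becomes infected.
Round 3 — no new infections; cascade stops.

Fay, Jo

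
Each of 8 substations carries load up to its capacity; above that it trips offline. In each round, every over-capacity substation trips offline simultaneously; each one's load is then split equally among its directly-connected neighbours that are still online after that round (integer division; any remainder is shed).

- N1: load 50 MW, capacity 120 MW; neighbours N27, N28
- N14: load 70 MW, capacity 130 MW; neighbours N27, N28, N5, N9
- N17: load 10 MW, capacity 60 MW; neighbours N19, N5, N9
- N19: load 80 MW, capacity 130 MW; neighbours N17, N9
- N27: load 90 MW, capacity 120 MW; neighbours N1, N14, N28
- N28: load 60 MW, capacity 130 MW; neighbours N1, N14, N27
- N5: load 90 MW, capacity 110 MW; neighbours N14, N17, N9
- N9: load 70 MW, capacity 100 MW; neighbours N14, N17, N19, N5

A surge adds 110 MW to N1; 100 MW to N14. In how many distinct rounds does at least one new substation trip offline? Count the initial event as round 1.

Round 1 — N1 at 160 > 120; N14 at 170 > 130. N1, N14 trip offline.
  N1 sheds 160 MW to N27, N28: 80 each.
    N27: 90+80 = 170 > 120
    N28: 60+80 = 140 > 130
  N14 sheds 170 MW to N27, N28, N5, N9: 42 each (2 lost).
    N27: 170+42 = 212 > 120
    N28: 140+42 = 182 > 130
    N5: 90+42 = 132 > 110
    N9: 70+42 = 112 > 100
Round 2 — N27, N28, N5, N9 trip offline.
  N27 sheds 212 MW: no online neighbours, lost.
  N28 sheds 182 MW: no online neighbours, lost.
  N5 sheds 132 MW to N17: 132 each.
    N17: 10+132 = 142 > 60
  N9 sheds 112 MW to N17, N19: 56 each.
    N17: 142+56 = 198 > 60
    N19: 80+56 = 136 > 130
Round 3 — N17, N19 trip offline.
  N17 sheds 198 MW: no online neighbours, lost.
  N19 sheds 136 MW: no online neighbours, lost.
No further trips.

3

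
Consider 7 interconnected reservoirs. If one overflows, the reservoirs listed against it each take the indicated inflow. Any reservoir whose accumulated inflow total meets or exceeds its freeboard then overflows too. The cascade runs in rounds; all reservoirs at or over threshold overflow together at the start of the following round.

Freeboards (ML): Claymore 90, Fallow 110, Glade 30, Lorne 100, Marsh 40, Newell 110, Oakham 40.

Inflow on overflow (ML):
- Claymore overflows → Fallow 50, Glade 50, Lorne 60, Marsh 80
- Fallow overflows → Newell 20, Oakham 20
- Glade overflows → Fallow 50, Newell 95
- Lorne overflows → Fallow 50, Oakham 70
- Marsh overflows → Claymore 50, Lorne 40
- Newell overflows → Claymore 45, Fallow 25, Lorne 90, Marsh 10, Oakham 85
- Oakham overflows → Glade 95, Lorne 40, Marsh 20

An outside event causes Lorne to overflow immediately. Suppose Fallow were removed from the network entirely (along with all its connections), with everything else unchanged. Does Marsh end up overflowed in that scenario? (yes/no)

With Fallow removed:
Round 1 — Lorne overflows (initial).
  Oakham: +70 → 70 ≥ 40
Round 2 — Oakham overflows.
  Glade: +95 → 95 ≥ 30
  Marsh: +20 → 20 < 40
Round 3 — Glade overflows.
  Newell: +95 → 95 < 110
No further overflows.

no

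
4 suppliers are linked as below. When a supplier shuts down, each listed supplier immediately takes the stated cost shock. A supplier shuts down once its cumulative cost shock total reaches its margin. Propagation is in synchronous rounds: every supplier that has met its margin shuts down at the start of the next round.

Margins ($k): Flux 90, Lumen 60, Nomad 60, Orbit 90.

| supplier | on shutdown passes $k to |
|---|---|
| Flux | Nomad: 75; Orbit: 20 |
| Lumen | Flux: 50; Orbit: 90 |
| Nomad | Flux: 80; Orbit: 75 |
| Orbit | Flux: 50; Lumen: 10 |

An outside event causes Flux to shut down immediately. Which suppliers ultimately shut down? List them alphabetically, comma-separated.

Flux, Nomad, Orbit

Round 1 — Flux shuts down (initial).
  Nomad: +75 → 75 ≥ 60
  Orbit: +20 → 20 < 90
Round 2 — Nomad shuts down.
  Orbit: +75 → 95 ≥ 90
Round 3 — Orbit shuts down.
  Lumen: +10 → 10 < 60
No further shutdowns.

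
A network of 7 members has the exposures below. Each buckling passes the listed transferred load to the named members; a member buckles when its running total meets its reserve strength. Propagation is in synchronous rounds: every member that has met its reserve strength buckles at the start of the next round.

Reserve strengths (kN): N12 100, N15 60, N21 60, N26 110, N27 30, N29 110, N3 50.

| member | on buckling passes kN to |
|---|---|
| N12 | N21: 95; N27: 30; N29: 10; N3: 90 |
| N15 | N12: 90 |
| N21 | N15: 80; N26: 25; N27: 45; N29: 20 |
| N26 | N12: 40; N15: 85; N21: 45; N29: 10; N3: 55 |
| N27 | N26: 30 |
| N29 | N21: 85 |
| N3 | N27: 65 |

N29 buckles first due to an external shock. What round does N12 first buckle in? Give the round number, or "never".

never

Round 1 — N29 buckles (initial).
  N21: +85 → 85 ≥ 60
Round 2 — N21 buckles.
  N15: +80 → 80 ≥ 60
  N26: +25 → 25 < 110
  N27: +45 → 45 ≥ 30
Round 3 — N15, N27 buckle.
  N12: +90 → 90 < 100
  N26: +30 → 55 < 110
No further bucklings.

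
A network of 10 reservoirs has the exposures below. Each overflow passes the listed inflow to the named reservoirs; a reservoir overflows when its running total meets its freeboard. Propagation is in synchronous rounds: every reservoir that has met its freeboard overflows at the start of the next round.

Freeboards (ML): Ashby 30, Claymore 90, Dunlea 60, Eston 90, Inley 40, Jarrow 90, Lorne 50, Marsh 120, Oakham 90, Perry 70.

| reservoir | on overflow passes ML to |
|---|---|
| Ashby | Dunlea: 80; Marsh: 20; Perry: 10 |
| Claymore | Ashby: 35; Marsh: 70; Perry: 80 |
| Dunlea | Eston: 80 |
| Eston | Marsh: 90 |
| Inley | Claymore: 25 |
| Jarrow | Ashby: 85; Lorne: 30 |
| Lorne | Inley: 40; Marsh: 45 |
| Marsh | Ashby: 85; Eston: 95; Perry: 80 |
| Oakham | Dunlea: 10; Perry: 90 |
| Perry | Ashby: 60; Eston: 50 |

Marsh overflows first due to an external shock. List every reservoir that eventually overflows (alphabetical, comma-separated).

Round 1 — Marsh overflows (initial).
  Ashby: +85 → 85 ≥ 30
  Eston: +95 → 95 ≥ 90
  Perry: +80 → 80 ≥ 70
Round 2 — Ashby, Eston, Perry overflow.
  Dunlea: +80 → 80 ≥ 60
Round 3 — Dunlea overflows.
No further overflows.

Ashby, Dunlea, Eston, Marsh, Perry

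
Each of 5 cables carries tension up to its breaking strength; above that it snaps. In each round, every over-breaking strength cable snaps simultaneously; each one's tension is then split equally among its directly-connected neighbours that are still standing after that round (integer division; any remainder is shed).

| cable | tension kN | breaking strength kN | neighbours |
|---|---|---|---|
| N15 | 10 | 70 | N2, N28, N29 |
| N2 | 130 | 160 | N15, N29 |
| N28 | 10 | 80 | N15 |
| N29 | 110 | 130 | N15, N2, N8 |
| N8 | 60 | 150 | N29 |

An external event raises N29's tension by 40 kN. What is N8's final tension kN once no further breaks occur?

Round 1 — N29 at 150 > 130. N29 snaps.
  N29 sheds 150 kN to N15, N2, N8: 50 each.
    N15: 10+50 = 60 ≤ 70
    N2: 130+50 = 180 > 160
    N8: 60+50 = 110 ≤ 150
Round 2 — N2 snaps.
  N2 sheds 180 kN to N15: 180 each.
    N15: 60+180 = 240 > 70
Round 3 — N15 snaps.
  N15 sheds 240 kN to N28: 240 each.
    N28: 10+240 = 250 > 80
Round 4 — N28 snaps.
  N28 sheds 250 kN: no online neighbours, lost.
No further breaks.

110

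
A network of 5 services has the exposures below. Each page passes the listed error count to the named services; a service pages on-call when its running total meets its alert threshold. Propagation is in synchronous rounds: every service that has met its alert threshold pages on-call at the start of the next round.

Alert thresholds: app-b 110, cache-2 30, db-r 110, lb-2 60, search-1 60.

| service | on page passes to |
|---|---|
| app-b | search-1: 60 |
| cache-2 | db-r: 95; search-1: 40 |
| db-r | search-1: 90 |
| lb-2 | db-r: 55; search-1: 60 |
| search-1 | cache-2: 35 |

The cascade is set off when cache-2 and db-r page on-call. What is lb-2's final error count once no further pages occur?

0

Round 1 — cache-2, db-r page on-call (initial).
  search-1: +40+90 → 130 ≥ 60
Round 2 — search-1 pages on-call.
No further pages.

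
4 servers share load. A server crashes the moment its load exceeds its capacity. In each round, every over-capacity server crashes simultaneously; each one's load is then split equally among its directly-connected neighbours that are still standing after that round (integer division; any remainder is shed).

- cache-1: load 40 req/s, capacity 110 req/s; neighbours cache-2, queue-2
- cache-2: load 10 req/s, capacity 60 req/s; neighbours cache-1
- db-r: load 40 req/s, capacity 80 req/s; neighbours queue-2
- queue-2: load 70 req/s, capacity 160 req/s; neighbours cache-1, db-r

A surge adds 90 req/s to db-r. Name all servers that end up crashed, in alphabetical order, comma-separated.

cache-1, cache-2, db-r, queue-2

Round 1 — db-r at 130 > 80. db-r crashes.
  db-r sheds 130 req/s to queue-2: 130 each.
    queue-2: 70+130 = 200 > 160
Round 2 — queue-2 crashes.
  queue-2 sheds 200 req/s to cache-1: 200 each.
    cache-1: 40+200 = 240 > 110
Round 3 — cache-1 crashes.
  cache-1 sheds 240 req/s to cache-2: 240 each.
    cache-2: 10+240 = 250 > 60
Round 4 — cache-2 crashes.
  cache-2 sheds 250 req/s: no online neighbours, lost.
No further crashes.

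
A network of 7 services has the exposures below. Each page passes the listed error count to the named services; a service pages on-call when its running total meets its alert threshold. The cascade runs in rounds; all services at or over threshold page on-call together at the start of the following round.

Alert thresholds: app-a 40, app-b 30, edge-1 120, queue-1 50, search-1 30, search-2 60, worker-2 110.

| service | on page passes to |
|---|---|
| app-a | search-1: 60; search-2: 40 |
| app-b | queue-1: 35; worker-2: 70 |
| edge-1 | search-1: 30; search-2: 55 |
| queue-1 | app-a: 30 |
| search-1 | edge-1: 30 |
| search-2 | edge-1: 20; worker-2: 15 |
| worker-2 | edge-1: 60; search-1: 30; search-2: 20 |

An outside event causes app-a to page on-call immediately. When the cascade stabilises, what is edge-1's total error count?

Round 1 — app-a pages on-call (initial).
  search-1: +60 → 60 ≥ 30
  search-2: +40 → 40 < 60
Round 2 — search-1 pages on-call.
  edge-1: +30 → 30 < 120
No further pages.

30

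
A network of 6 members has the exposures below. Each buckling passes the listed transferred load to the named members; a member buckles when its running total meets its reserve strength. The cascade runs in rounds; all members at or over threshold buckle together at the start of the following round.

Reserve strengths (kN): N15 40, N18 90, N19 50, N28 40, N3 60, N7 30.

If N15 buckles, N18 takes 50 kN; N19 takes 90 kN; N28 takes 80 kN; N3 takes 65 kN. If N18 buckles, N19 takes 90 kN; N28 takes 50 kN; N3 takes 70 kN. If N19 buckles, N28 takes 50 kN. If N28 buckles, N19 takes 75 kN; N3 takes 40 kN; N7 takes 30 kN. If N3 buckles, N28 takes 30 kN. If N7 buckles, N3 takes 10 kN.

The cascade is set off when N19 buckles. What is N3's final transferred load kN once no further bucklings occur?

50

Round 1 — N19 buckles (initial).
  N28: +50 → 50 ≥ 40
Round 2 — N28 buckles.
  N3: +40 → 40 < 60
  N7: +30 → 30 ≥ 30
Round 3 — N7 buckles.
  N3: +10 → 50 < 60
No further bucklings.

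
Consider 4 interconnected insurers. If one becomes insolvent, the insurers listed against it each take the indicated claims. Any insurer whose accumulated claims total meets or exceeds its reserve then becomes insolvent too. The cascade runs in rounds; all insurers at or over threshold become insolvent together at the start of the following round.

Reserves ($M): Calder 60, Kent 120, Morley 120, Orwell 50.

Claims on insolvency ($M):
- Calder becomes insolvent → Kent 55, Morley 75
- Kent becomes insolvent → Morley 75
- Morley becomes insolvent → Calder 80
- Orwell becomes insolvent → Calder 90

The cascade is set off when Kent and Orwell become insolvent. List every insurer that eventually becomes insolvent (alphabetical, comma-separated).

Calder, Kent, Morley, Orwell

Round 1 — Kent, Orwell become insolvent (initial).
  Calder: +90 → 90 ≥ 60
  Morley: +75 → 75 < 120
Round 2 — Calder becomes insolvent.
  Morley: +75 → 150 ≥ 120
Round 3 — Morley becomes insolvent.
No further insolvencies.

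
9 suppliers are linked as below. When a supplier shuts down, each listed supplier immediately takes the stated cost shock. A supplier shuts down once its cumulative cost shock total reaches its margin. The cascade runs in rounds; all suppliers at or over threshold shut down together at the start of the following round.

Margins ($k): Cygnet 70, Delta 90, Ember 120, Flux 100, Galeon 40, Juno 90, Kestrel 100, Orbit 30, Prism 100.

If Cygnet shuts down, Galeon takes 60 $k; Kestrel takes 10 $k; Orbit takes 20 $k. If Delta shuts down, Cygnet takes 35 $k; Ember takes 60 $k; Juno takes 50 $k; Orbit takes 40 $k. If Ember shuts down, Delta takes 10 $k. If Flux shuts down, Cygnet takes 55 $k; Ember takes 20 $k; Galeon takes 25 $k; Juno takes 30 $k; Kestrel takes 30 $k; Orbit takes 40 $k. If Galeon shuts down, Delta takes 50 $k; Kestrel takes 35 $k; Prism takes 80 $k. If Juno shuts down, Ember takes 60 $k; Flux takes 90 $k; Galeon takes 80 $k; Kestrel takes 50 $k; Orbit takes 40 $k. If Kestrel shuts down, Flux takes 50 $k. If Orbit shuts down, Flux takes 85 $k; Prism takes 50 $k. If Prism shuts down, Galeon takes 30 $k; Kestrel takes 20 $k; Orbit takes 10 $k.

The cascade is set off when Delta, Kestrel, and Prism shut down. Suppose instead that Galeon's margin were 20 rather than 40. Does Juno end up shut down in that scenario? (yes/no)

no

With Galeon's margin at 20:
Round 1 — Delta, Kestrel, Prism shut down (initial).
  Cygnet: +35 → 35 < 70
  Ember: +60 → 60 < 120
  Flux: +50 → 50 < 100
  Galeon: +30 → 30 ≥ 20
  Juno: +50 → 50 < 90
  Orbit: +40+10 → 50 ≥ 30
Round 2 — Galeon, Orbit shut down.
  Flux: +85 → 135 ≥ 100
Round 3 — Flux shuts down.
  Cygnet: +55 → 90 ≥ 70
  Ember: +20 → 80 < 120
  Juno: +30 → 80 < 90
Round 4 — Cygnet shuts down.
No further shutdowns.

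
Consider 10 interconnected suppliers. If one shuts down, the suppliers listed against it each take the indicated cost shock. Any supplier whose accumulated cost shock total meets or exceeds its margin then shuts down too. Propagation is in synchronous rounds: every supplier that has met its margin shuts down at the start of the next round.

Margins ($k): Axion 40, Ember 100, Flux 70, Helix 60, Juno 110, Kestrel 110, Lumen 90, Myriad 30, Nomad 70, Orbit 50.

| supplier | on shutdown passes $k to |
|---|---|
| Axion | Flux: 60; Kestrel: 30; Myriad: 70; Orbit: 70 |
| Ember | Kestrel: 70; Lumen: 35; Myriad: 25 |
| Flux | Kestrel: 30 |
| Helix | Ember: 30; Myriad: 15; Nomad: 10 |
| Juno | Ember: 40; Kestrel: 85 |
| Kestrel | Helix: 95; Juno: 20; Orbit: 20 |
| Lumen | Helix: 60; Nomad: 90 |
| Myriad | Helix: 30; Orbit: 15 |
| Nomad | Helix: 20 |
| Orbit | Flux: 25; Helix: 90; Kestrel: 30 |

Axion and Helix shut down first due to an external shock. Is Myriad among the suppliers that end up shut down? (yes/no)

Round 1 — Axion, Helix shut down (initial).
  Ember: +30 → 30 < 100
  Flux: +60 → 60 < 70
  Kestrel: +30 → 30 < 110
  Myriad: +70+15 → 85 ≥ 30
  Nomad: +10 → 10 < 70
  Orbit: +70 → 70 ≥ 50
Round 2 — Myriad, Orbit shut down.
  Flux: +25 → 85 ≥ 70
  Kestrel: +30 → 60 < 110
Round 3 — Flux shuts down.
  Kestrel: +30 → 90 < 110
No further shutdowns.

yes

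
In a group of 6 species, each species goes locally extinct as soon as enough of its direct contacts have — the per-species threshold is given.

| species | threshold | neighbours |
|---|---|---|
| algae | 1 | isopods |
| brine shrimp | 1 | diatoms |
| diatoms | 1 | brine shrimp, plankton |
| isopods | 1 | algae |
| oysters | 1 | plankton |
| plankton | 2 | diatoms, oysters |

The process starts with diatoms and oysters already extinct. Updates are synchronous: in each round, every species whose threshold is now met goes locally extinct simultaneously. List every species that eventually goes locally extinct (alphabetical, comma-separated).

Round 1 — diatoms, oysters go locally extinct (initial).
Round 2 — checking thresholds:
  brine shrimp: 1 of 1 neighbours ≥ 1, goes locally extinct.
  plankton: 2 of 2 neighbours ≥ 2, goes locally extinct.
Round 3 — no new extinctions; cascade stops.

brine shrimp, diatoms, oysters, plankton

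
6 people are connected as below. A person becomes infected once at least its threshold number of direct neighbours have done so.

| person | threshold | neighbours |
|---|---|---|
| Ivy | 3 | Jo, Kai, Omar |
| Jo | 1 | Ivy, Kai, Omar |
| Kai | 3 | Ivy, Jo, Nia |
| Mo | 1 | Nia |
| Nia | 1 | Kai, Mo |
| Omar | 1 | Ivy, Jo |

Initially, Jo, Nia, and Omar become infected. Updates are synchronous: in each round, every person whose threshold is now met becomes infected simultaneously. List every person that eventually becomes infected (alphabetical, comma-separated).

Jo, Mo, Nia, Omar

Round 1 — Jo, Nia, Omar become infected (initial).
Round 2 — checking thresholds:
  Ivy: 2 of 3 neighbours < 3, not yet.
  Kai: 2 of 3 neighbours < 3, not yet.
  Mo: 1 of 1 neighbours ≥ 1, becomes infected.
Round 3 — no new infections; cascade stops.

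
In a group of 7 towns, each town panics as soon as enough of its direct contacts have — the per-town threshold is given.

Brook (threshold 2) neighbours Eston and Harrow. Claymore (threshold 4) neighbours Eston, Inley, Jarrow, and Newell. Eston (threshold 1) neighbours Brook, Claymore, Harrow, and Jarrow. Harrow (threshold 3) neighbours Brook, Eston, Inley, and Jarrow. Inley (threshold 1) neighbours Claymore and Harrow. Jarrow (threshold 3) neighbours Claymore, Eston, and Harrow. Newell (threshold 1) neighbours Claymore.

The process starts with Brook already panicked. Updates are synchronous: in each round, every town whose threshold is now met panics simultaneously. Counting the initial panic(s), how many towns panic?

2

Round 1 — Brook panics (initial).
Round 2 — checking thresholds:
  Eston: 1 of 4 neighbours ≥ 1, panics.
  Harrow: 1 of 4 neighbours < 3, not yet.
Round 3 — no new panics; cascade stops.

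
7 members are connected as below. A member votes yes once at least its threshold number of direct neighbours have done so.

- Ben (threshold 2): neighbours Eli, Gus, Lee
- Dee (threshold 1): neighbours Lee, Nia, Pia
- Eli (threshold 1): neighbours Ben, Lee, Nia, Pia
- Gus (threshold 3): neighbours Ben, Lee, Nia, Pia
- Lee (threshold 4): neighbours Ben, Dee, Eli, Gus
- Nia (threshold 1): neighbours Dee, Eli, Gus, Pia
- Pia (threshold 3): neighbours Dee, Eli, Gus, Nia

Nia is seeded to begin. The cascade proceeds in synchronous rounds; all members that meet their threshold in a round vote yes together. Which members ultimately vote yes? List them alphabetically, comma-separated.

Dee, Eli, Nia, Pia

Round 1 — Nia votes yes (initial).
Round 2 — checking thresholds:
  Dee: 1 of 3 neighbours ≥ 1, votes yes.
  Eli: 1 of 4 neighbours ≥ 1, votes yes.
  Gus: 1 of 4 neighbours < 3, holds.
  Pia: 1 of 4 neighbours < 3, holds.
Round 3 — checking thresholds:
  Ben: 1 of 3 neighbours < 2, holds.
  Gus: 1 of 4 neighbours < 3, holds.
  Lee: 2 of 4 neighbours < 4, holds.
  Pia: 3 of 4 neighbours ≥ 3, votes yes.
Round 4 — no new yes votes; cascade stops.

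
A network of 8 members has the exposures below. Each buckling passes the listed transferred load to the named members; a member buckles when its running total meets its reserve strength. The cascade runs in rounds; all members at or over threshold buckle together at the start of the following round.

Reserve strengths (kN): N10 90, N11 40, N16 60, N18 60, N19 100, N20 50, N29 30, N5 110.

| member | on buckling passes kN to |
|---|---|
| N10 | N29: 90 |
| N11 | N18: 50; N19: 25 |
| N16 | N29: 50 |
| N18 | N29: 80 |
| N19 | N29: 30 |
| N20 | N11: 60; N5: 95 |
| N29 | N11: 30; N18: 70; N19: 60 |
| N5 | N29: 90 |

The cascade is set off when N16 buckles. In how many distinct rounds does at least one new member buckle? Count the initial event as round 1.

3

Round 1 — N16 buckles (initial).
  N29: +50 → 50 ≥ 30
Round 2 — N29 buckles.
  N11: +30 → 30 < 40
  N18: +70 → 70 ≥ 60
  N19: +60 → 60 < 100
Round 3 — N18 buckles.
No further bucklings.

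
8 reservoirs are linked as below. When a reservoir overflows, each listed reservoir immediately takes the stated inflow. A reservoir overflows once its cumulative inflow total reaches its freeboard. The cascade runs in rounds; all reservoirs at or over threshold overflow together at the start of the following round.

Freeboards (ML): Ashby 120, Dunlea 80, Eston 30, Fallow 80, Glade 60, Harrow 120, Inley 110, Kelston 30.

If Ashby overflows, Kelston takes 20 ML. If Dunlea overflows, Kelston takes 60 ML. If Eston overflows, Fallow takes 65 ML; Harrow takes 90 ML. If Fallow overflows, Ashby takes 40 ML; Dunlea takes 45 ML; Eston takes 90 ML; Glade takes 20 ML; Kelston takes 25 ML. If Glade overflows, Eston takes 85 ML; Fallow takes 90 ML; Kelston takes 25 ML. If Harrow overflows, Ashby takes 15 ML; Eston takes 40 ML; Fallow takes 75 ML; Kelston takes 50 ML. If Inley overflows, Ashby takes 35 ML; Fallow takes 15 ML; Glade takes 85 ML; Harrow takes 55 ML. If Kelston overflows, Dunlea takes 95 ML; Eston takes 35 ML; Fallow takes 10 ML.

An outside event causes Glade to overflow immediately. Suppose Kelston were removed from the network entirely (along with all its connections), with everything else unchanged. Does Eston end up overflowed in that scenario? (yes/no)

yes

With Kelston removed:
Round 1 — Glade overflows (initial).
  Eston: +85 → 85 ≥ 30
  Fallow: +90 → 90 ≥ 80
Round 2 — Eston, Fallow overflow.
  Ashby: +40 → 40 < 120
  Dunlea: +45 → 45 < 80
  Harrow: +90 → 90 < 120
No further overflows.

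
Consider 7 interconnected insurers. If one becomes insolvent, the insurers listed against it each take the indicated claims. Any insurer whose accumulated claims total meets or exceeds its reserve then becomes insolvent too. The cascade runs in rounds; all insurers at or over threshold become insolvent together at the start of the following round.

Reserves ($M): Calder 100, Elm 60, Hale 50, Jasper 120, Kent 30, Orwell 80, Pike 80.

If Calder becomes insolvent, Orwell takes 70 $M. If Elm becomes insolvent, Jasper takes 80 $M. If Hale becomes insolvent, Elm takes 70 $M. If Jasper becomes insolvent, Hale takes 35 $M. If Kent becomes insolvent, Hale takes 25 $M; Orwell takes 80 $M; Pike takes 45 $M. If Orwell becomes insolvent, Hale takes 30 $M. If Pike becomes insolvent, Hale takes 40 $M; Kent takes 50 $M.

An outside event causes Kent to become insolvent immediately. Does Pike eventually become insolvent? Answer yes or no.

no

Round 1 — Kent becomes insolvent (initial).
  Hale: +25 → 25 < 50
  Orwell: +80 → 80 ≥ 80
  Pike: +45 → 45 < 80
Round 2 — Orwell becomes insolvent.
  Hale: +30 → 55 ≥ 50
Round 3 — Hale becomes insolvent.
  Elm: +70 → 70 ≥ 60
Round 4 — Elm becomes insolvent.
  Jasper: +80 → 80 < 120
No further insolvencies.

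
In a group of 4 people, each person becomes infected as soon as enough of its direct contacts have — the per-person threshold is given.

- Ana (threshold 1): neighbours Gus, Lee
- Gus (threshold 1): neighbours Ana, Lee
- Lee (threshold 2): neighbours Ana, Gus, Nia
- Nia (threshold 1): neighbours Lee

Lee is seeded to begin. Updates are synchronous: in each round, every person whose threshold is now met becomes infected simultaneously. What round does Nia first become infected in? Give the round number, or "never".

Round 1 — Lee becomes infected (initial).
Round 2 — checking thresholds:
  Ana: 1 of 2 neighbours ≥ 1, becomes infected.
  Gus: 1 of 2 neighbours ≥ 1, becomes infected.
  Nia: 1 of 1 neighbours ≥ 1, becomes infected.
Round 3 — no new infections; cascade stops.

2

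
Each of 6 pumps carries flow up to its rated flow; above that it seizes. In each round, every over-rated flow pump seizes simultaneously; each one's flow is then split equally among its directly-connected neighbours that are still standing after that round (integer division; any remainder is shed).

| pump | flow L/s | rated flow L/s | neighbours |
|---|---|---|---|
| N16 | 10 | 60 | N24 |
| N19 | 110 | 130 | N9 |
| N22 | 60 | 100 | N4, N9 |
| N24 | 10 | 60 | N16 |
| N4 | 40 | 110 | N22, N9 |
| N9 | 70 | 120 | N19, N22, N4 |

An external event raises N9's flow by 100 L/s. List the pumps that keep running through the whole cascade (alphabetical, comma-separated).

Round 1 — N9 at 170 > 120. N9 seizes.
  N9 sheds 170 L/s to N19, N22, N4: 56 each (2 lost).
    N19: 110+56 = 166 > 130
    N22: 60+56 = 116 > 100
    N4: 40+56 = 96 ≤ 110
Round 2 — N19, N22 seize.
  N19 sheds 166 L/s: no online neighbours, lost.
  N22 sheds 116 L/s to N4: 116 each.
    N4: 96+116 = 212 > 110
Round 3 — N4 seizes.
  N4 sheds 212 L/s: no online neighbours, lost.
No further seizures.

N16, N24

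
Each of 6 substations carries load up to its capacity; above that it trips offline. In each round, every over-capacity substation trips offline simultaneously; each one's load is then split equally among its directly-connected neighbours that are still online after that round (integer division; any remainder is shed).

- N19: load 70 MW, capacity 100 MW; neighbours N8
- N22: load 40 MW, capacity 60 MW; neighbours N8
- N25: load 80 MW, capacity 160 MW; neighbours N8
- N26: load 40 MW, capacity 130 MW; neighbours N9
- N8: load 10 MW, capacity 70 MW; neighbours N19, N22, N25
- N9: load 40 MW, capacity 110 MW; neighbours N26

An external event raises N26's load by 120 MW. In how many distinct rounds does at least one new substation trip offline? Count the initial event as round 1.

2

Round 1 — N26 at 160 > 130. N26 trips offline.
  N26 sheds 160 MW to N9: 160 each.
    N9: 40+160 = 200 > 110
Round 2 — N9 trips offline.
  N9 sheds 200 MW: no online neighbours, lost.
No further trips.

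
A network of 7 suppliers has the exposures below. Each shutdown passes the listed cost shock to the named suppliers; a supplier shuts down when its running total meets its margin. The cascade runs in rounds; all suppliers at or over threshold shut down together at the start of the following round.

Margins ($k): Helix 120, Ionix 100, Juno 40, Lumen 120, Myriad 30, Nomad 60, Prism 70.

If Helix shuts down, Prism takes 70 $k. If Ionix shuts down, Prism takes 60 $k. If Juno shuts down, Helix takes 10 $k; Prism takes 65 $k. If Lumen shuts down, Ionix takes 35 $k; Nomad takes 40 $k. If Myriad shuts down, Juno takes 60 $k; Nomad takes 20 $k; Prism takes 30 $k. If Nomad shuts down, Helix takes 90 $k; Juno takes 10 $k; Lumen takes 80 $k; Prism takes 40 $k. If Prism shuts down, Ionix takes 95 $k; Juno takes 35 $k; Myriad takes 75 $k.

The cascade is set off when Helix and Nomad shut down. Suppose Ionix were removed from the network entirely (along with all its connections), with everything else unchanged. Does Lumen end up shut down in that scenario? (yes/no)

no

With Ionix removed:
Round 1 — Helix, Nomad shut down (initial).
  Juno: +10 → 10 < 40
  Lumen: +80 → 80 < 120
  Prism: +70+40 → 110 ≥ 70
Round 2 — Prism shuts down.
  Juno: +35 → 45 ≥ 40
  Myriad: +75 → 75 ≥ 30
Round 3 — Juno, Myriad shut down.
No further shutdowns.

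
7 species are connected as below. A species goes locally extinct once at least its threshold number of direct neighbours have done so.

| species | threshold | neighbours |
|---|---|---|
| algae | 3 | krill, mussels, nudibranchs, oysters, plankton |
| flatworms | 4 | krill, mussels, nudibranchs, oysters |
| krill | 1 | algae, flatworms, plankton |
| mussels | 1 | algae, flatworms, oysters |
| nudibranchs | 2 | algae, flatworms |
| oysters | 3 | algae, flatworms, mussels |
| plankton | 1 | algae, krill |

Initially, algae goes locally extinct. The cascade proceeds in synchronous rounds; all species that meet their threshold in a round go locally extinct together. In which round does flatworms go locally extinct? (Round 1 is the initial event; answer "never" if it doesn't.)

Round 1 — algae goes locally extinct (initial).
Round 2 — checking thresholds:
  krill: 1 of 3 neighbours ≥ 1, goes locally extinct.
  mussels: 1 of 3 neighbours ≥ 1, goes locally extinct.
  nudibranchs: 1 of 2 neighbours < 2, holds.
  oysters: 1 of 3 neighbours < 3, holds.
  plankton: 1 of 2 neighbours ≥ 1, goes locally extinct.
Round 3 — no new extinctions; cascade stops.

never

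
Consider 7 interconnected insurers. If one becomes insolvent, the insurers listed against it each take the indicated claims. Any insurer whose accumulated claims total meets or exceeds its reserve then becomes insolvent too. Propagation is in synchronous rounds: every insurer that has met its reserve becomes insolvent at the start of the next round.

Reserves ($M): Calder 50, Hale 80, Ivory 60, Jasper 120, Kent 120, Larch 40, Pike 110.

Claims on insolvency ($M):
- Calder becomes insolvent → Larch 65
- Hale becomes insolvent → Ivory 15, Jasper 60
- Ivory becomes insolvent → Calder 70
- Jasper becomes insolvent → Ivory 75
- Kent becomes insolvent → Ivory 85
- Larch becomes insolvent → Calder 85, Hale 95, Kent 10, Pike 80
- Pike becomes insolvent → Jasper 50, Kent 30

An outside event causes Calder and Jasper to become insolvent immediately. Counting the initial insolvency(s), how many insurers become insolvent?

Round 1 — Calder, Jasper become insolvent (initial).
  Ivory: +75 → 75 ≥ 60
  Larch: +65 → 65 ≥ 40
Round 2 — Ivory, Larch become insolvent.
  Hale: +95 → 95 ≥ 80
  Kent: +10 → 10 < 120
  Pike: +80 → 80 < 110
Round 3 — Hale becomes insolvent.
No further insolvencies.

5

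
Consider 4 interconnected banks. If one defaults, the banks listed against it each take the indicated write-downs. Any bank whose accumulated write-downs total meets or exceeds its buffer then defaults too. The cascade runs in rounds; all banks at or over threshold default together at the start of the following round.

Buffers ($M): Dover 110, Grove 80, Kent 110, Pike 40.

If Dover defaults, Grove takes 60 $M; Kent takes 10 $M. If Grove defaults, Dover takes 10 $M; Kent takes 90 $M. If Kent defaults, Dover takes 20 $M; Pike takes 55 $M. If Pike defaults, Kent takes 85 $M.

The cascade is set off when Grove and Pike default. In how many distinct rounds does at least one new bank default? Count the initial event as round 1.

Round 1 — Grove, Pike default (initial).
  Dover: +10 → 10 < 110
  Kent: +90+85 → 175 ≥ 110
Round 2 — Kent defaults.
  Dover: +20 → 30 < 110
No further defaults.

2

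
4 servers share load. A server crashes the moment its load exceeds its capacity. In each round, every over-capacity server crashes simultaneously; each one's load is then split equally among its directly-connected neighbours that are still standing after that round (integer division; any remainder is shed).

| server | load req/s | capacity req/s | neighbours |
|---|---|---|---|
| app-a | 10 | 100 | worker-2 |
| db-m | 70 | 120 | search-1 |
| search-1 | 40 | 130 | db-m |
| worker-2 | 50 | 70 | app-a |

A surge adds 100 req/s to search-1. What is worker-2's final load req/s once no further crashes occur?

50

Round 1 — search-1 at 140 > 130. search-1 crashes.
  search-1 sheds 140 req/s to db-m: 140 each.
    db-m: 70+140 = 210 > 120
Round 2 — db-m crashes.
  db-m sheds 210 req/s: no online neighbours, lost.
No further crashes.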